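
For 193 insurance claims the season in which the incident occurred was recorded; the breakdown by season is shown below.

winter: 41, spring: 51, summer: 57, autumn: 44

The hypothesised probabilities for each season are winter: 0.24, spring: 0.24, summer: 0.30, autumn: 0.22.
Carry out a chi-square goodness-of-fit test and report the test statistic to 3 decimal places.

1.154

Expected counts E_i = n·p_i: 193×0.24 = 46.32, 193×0.24 = 46.32, 193×0.30 = 57.9, 193×0.22 = 42.46.
winter: (41 − 46.32)²/46.32 = 28.3024/46.32 = 0.6110
spring: (51 − 46.32)²/46.32 = 21.9024/46.32 = 0.4728
summer: (57 − 57.9)²/57.9 = 0.81/57.9 = 0.0140
autumn: (44 − 42.46)²/42.46 = 2.3716/42.46 = 0.0559
Sum = 1.154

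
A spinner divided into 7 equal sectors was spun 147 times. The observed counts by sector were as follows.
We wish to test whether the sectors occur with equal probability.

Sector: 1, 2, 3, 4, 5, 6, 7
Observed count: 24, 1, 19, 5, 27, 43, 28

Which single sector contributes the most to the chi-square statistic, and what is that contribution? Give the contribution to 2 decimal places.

6, 23.05

Under H₀ each category has probability 1/7, so each expected count is 147/7 = 21.
1: (24 − 21)²/21 = 9/21 = 0.429
2: (1 − 21)²/21 = 400/21 = 19.048
3: (19 − 21)²/21 = 4/21 = 0.190
4: (5 − 21)²/21 = 256/21 = 12.190
5: (27 − 21)²/21 = 36/21 = 1.714
6: (43 − 21)²/21 = 484/21 = 23.048
7: (28 − 21)²/21 = 49/21 = 2.333
The largest term is for 6: 23.05.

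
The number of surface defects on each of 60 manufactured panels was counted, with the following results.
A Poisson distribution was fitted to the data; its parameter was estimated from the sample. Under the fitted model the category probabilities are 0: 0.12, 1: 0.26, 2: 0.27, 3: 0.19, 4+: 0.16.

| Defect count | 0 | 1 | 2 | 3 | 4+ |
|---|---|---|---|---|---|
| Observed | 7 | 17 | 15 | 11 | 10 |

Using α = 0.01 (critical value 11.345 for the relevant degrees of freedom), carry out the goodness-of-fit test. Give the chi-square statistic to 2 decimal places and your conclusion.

0.25; do not reject

Expected counts E_i = n·p_i: 60×0.12 = 7.2, 60×0.26 = 15.6, 60×0.27 = 16.2, 60×0.19 = 11.4, 60×0.16 = 9.6.
χ² = (7−7.2)²/7.2 + (17−15.6)²/15.6 + (15−16.2)²/16.2 + (11−11.4)²/11.4 + (10−9.6)²/9.6
   = 0.006 + 0.126 + 0.089 + 0.014 + 0.017
Sum = 0.25
df = 3. Since 0.25 < 11.345, we do not reject H₀.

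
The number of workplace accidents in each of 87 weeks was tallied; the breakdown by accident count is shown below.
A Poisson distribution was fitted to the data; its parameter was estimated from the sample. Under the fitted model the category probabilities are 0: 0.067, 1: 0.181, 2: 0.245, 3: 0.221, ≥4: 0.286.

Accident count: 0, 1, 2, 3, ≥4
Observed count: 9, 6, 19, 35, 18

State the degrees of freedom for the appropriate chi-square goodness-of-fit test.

There are k = 5 categories and 1 parameter estimated from the data, so df = 5 − 1 − 1 = 3.

3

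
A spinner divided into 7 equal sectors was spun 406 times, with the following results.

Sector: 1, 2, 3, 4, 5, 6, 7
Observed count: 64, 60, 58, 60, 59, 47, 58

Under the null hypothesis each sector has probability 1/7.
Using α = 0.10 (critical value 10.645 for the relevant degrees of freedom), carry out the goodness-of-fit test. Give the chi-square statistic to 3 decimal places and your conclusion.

Expected count for each of the 7 categories: 406/7 = 58.
cat         O        E   (O−E)²/E
1          64       58     0.6207
2          60       58     0.0690
3          58       58     0.0000
4          60       58     0.0690
5          59       58     0.0172
6          47       58     2.0862
7          58       58     0.0000
Sum = 2.862
df = 6. Since 2.862 < 10.645, we do not reject H₀.

2.862; do not reject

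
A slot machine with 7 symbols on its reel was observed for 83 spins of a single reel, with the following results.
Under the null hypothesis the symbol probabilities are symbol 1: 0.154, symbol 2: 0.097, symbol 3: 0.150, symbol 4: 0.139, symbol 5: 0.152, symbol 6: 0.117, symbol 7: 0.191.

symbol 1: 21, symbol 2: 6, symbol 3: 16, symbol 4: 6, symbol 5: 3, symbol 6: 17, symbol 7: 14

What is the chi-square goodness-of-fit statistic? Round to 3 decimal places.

22.493

Expected counts E_i = n·p_i: 83×0.154 = 12.782, 83×0.097 = 8.051, 83×0.150 = 12.45, 83×0.139 = 11.537, 83×0.152 = 12.616, 83×0.117 = 9.711, 83×0.191 = 15.853.
χ² = (21−12.782)²/12.782 + (6−8.051)²/8.051 + (16−12.45)²/12.45 + (6−11.537)²/11.537 + (3−12.616)²/12.616 + (17−9.711)²/9.711 + (14−15.853)²/15.853
   = 5.2836 + 0.5225 + 1.0122 + 2.6574 + 7.3294 + 5.4711 + 0.2166
Sum = 22.493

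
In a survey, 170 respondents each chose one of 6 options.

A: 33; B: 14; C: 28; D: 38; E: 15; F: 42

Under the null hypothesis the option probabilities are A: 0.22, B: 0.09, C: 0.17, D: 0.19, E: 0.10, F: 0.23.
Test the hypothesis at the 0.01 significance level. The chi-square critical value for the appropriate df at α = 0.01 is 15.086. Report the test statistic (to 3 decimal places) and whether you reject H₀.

2.112; do not reject

Expected counts E_i = n·p_i: 170×0.22 = 37.4, 170×0.09 = 15.3, 170×0.17 = 28.9, 170×0.19 = 32.3, 170×0.10 = 17, 170×0.23 = 39.1.
A: (33 − 37.4)²/37.4 = 19.36/37.4 = 0.5176
B: (14 − 15.3)²/15.3 = 1.69/15.3 = 0.1105
C: (28 − 28.9)²/28.9 = 0.81/28.9 = 0.0280
D: (38 − 32.3)²/32.3 = 32.49/32.3 = 1.0059
E: (15 − 17)²/17 = 4/17 = 0.2353
F: (42 − 39.1)²/39.1 = 8.41/39.1 = 0.2151
Sum = 2.112
df = 5. Since 2.112 < 15.086, we do not reject H₀.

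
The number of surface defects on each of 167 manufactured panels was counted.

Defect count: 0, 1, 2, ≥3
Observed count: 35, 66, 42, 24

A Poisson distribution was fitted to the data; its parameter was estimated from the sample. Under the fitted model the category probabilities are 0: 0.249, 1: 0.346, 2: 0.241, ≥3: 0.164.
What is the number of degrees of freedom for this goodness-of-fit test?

2

There are k = 4 categories and 1 parameter estimated from the data, so df = 4 − 1 − 1 = 2.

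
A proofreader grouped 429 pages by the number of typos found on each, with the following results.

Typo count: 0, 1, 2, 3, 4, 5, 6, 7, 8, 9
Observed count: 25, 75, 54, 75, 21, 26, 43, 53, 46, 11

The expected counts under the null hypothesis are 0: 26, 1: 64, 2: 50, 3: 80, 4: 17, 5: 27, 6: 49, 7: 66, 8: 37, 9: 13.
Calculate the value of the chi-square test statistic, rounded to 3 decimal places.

0: (25 − 26)²/26 = 1/26 = 0.0385
1: (75 − 64)²/64 = 121/64 = 1.8906
2: (54 − 50)²/50 = 16/50 = 0.3200
3: (75 − 80)²/80 = 25/80 = 0.3125
4: (21 − 17)²/17 = 16/17 = 0.9412
5: (26 − 27)²/27 = 1/27 = 0.0370
6: (43 − 49)²/49 = 36/49 = 0.7347
7: (53 − 66)²/66 = 169/66 = 2.5606
8: (46 − 37)²/37 = 81/37 = 2.1892
9: (11 − 13)²/13 = 4/13 = 0.3077
Sum = 9.332

9.332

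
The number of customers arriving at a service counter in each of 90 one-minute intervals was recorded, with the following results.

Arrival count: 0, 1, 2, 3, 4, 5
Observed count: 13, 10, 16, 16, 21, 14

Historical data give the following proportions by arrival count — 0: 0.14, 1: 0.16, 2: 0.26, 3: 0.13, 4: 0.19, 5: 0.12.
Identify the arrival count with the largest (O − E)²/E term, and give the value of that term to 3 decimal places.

2, 2.340

Expected counts E_i = n·p_i: 90×0.14 = 12.6, 90×0.16 = 14.4, 90×0.26 = 23.4, 90×0.13 = 11.7, 90×0.19 = 17.1, 90×0.12 = 10.8.
χ² = (13−12.6)²/12.6 + (10−14.4)²/14.4 + (16−23.4)²/23.4 + (16−11.7)²/11.7 + (21−17.1)²/17.1 + (14−10.8)²/10.8
   = 0.0127 + 1.3444 + 2.3402 + 1.5803 + 0.8895 + 0.9481
The largest term is for 2: 2.340.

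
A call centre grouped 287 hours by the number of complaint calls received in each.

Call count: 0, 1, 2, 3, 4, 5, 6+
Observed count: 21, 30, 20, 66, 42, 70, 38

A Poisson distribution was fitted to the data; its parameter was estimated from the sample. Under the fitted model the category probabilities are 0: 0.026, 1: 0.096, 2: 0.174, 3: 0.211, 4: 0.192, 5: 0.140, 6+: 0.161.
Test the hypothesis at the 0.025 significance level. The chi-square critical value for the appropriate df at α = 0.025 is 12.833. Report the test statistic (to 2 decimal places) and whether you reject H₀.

69.92; reject

Expected counts E_i = n·p_i: 287×0.026 = 7.462, 287×0.096 = 27.552, 287×0.174 = 49.938, 287×0.211 = 60.557, 287×0.192 = 55.104, 287×0.140 = 40.18, 287×0.161 = 46.207.
cat         O        E   (O−E)²/E
0          21    7.462     24.561
1          30   27.552      0.218
2          20   49.938     17.948
3          66   60.557      0.489
4          42   55.104      3.116
5          70    40.18     22.131
6+         38   46.207      1.458
Sum = 69.92
df = 5. Since 69.92 > 12.833, we reject H₀.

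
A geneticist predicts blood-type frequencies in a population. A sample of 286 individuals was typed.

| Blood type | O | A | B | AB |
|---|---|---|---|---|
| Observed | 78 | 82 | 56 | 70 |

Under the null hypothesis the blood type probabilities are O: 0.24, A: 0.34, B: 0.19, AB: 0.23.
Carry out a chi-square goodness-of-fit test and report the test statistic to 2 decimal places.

Expected counts E_i = n·p_i: 286×0.24 = 68.64, 286×0.34 = 97.24, 286×0.19 = 54.34, 286×0.23 = 65.78.
O: (78 − 68.64)²/68.64 = 87.6096/68.64 = 1.276
A: (82 − 97.24)²/97.24 = 232.2576/97.24 = 2.388
B: (56 − 54.34)²/54.34 = 2.7556/54.34 = 0.051
AB: (70 − 65.78)²/65.78 = 17.8084/65.78 = 0.271
Sum = 3.99

3.99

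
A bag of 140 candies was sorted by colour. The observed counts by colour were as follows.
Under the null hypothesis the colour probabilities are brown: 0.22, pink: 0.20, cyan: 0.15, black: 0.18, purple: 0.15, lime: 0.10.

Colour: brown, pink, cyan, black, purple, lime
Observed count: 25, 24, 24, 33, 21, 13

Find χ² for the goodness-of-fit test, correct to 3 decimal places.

4.578

Expected counts E_i = n·p_i: 140×0.22 = 30.8, 140×0.20 = 28, 140×0.15 = 21, 140×0.18 = 25.2, 140×0.15 = 21, 140×0.10 = 14.
brown: (25 − 30.8)²/30.8 = 33.64/30.8 = 1.0922
pink: (24 − 28)²/28 = 16/28 = 0.5714
cyan: (24 − 21)²/21 = 9/21 = 0.4286
black: (33 − 25.2)²/25.2 = 60.84/25.2 = 2.4143
purple: (21 − 21)²/21 = 0/21 = 0.0000
lime: (13 − 14)²/14 = 1/14 = 0.0714
Sum = 4.578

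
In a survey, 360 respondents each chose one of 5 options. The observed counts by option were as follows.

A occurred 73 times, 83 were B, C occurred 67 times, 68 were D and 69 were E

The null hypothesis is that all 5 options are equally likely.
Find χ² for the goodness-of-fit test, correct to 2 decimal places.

2.39

Expected count for each of the 5 categories: 360/5 = 72.
A: (73 − 72)²/72 = 1/72 = 0.014
B: (83 − 72)²/72 = 121/72 = 1.681
C: (67 − 72)²/72 = 25/72 = 0.347
D: (68 − 72)²/72 = 16/72 = 0.222
E: (69 − 72)²/72 = 9/72 = 0.125
Sum = 2.39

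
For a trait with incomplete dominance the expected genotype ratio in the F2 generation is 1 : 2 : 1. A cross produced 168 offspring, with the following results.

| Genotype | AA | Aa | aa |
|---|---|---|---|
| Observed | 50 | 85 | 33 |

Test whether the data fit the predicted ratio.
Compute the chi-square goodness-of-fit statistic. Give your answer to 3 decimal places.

3.464

Ratio total = 4. Expected counts: 168×1/4 = 42, 168×2/4 = 84, 168×1/4 = 42.
cat         O        E   (O−E)²/E
AA         50       42     1.5238
Aa         85       84     0.0119
aa         33       42     1.9286
Sum = 3.464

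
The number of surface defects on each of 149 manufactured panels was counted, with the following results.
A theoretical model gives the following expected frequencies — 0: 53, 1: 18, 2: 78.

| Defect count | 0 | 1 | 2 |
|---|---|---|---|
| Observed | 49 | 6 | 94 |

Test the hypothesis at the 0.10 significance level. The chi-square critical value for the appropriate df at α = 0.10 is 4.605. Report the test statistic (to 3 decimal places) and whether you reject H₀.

11.584; reject

cat         O        E   (O−E)²/E
0          49       53     0.3019
1           6       18     8.0000
2          94       78     3.2821
Sum = 11.584
df = 2. Since 11.584 > 4.605, we reject H₀.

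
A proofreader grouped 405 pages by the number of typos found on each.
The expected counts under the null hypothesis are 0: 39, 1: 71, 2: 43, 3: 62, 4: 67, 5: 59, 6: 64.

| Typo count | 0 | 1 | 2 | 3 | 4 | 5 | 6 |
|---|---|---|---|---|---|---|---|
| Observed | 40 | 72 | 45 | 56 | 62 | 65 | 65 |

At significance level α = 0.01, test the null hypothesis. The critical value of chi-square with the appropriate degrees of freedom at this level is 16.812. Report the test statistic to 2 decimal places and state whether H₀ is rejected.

χ² = (40−39)²/39 + (72−71)²/71 + (45−43)²/43 + (56−62)²/62 + (62−67)²/67 + (65−59)²/59 + (65−64)²/64
   = 0.026 + 0.014 + 0.093 + 0.581 + 0.373 + 0.610 + 0.016
Sum = 1.71
df = 6. Since 1.71 < 16.812, we do not reject H₀.

1.71; do not reject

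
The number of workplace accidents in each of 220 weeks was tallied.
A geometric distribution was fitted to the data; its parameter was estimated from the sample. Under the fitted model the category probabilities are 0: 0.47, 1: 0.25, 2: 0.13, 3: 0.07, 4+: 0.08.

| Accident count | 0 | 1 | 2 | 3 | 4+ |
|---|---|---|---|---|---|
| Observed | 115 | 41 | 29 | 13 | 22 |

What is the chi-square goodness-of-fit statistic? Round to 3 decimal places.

Expected counts E_i = n·p_i: 220×0.47 = 103.4, 220×0.25 = 55, 220×0.13 = 28.6, 220×0.07 = 15.4, 220×0.08 = 17.6.
0: (115 − 103.4)²/103.4 = 134.56/103.4 = 1.3014
1: (41 − 55)²/55 = 196/55 = 3.5636
2: (29 − 28.6)²/28.6 = 0.16/28.6 = 0.0056
3: (13 − 15.4)²/15.4 = 5.76/15.4 = 0.3740
4+: (22 − 17.6)²/17.6 = 19.36/17.6 = 1.1000
Sum = 6.345

6.345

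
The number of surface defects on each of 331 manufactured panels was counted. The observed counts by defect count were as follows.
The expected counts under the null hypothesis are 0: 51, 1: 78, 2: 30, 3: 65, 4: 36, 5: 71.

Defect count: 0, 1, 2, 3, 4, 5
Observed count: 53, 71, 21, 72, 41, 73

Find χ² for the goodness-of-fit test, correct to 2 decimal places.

4.91

cat         O        E   (O−E)²/E
0          53       51      0.078
1          71       78      0.628
2          21       30      2.700
3          72       65      0.754
4          41       36      0.694
5          73       71      0.056
Sum = 4.91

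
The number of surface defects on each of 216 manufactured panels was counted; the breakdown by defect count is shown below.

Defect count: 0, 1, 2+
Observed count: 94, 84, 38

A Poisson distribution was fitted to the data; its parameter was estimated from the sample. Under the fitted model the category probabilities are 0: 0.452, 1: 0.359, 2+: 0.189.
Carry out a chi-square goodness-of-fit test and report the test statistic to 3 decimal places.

Expected counts E_i = n·p_i: 216×0.452 = 97.632, 216×0.359 = 77.544, 216×0.189 = 40.824.
cat         O        E   (O−E)²/E
0          94   97.632     0.1351
1          84   77.544     0.5375
2+         38   40.824     0.1954
Sum = 0.868

0.868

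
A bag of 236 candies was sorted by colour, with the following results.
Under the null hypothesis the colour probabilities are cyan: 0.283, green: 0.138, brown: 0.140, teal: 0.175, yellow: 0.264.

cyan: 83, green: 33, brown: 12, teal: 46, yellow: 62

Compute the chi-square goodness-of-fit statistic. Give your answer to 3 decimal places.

Expected counts E_i = n·p_i: 236×0.283 = 66.788, 236×0.138 = 32.568, 236×0.140 = 33.04, 236×0.175 = 41.3, 236×0.264 = 62.304.
χ² = (83−66.788)²/66.788 + (33−32.568)²/32.568 + (12−33.04)²/33.04 + (46−41.3)²/41.3 + (62−62.304)²/62.304
   = 3.9353 + 0.0057 + 13.3984 + 0.5349 + 0.0015
Sum = 17.876

17.876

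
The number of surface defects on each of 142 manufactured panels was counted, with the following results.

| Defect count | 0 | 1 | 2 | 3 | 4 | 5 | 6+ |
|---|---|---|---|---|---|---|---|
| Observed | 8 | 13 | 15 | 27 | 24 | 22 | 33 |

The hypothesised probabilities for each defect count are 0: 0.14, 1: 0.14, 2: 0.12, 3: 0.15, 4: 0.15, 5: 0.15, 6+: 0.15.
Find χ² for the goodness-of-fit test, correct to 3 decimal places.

18.042

Expected counts E_i = n·p_i: 142×0.14 = 19.88, 142×0.14 = 19.88, 142×0.12 = 17.04, 142×0.15 = 21.3, 142×0.15 = 21.3, 142×0.15 = 21.3, 142×0.15 = 21.3.
χ² = (8−19.88)²/19.88 + (13−19.88)²/19.88 + (15−17.04)²/17.04 + (27−21.3)²/21.3 + (24−21.3)²/21.3 + (22−21.3)²/21.3 + (33−21.3)²/21.3
   = 7.0993 + 2.3810 + 0.2442 + 1.5254 + 0.3423 + 0.0230 + 6.4268
Sum = 18.042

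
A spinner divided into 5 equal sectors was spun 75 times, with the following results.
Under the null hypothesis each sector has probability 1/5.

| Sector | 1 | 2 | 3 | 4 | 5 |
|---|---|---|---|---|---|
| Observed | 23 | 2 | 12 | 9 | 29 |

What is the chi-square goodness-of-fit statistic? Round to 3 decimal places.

Under H₀ each category has probability 1/5, so each expected count is 75/5 = 15.
χ² = (23−15)²/15 + (2−15)²/15 + (12−15)²/15 + (9−15)²/15 + (29−15)²/15
   = 4.2667 + 11.2667 + 0.6000 + 2.4000 + 13.0667
Sum = 31.600

31.600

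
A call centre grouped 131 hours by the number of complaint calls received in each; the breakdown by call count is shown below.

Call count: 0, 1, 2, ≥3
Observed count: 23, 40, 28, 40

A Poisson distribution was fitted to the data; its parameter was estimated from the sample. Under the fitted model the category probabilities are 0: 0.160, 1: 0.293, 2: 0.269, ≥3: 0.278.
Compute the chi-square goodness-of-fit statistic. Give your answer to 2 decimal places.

Expected counts E_i = n·p_i: 131×0.160 = 20.96, 131×0.293 = 38.383, 131×0.269 = 35.239, 131×0.278 = 36.418.
cat         O        E   (O−E)²/E
0          23    20.96      0.199
1          40   38.383      0.068
2          28   35.239      1.487
≥3         40   36.418      0.352
Sum = 2.11

2.11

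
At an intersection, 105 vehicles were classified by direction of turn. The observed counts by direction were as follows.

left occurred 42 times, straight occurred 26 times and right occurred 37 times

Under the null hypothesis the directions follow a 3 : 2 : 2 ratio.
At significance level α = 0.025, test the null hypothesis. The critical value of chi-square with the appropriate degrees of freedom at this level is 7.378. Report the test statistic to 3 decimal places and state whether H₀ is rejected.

2.367; do not reject

Ratio total = 7. Expected counts: 105×3/7 = 45, 105×2/7 = 30, 105×2/7 = 30.
cat           O        E   (O−E)²/E
left         42       45     0.2000
straight     26       30     0.5333
right        37       30     1.6333
Sum = 2.367
df = 2. Since 2.367 < 7.378, we do not reject H₀.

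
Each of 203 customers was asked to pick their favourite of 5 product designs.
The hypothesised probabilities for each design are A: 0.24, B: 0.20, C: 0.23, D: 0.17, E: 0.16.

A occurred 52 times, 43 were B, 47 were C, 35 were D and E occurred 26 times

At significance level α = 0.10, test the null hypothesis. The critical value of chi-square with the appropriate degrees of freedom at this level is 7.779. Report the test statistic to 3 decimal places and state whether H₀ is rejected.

Expected counts E_i = n·p_i: 203×0.24 = 48.72, 203×0.20 = 40.6, 203×0.23 = 46.69, 203×0.17 = 34.51, 203×0.16 = 32.48.
A: (52 − 48.72)²/48.72 = 10.7584/48.72 = 0.2208
B: (43 − 40.6)²/40.6 = 5.76/40.6 = 0.1419
C: (47 − 46.69)²/46.69 = 0.0961/46.69 = 0.0021
D: (35 − 34.51)²/34.51 = 0.2401/34.51 = 0.0070
E: (26 − 32.48)²/32.48 = 41.9904/32.48 = 1.2928
Sum = 1.665
df = 4. Since 1.665 < 7.779, we do not reject H₀.

1.665; do not reject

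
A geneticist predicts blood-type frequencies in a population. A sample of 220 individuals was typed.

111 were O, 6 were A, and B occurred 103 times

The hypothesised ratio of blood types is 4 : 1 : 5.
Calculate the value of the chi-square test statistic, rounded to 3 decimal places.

18.093

Ratio total = 10. Expected counts: 220×4/10 = 88, 220×1/10 = 22, 220×5/10 = 110.
O: (111 − 88)²/88 = 529/88 = 6.0114
A: (6 − 22)²/22 = 256/22 = 11.6364
B: (103 − 110)²/110 = 49/110 = 0.4455
Sum = 18.093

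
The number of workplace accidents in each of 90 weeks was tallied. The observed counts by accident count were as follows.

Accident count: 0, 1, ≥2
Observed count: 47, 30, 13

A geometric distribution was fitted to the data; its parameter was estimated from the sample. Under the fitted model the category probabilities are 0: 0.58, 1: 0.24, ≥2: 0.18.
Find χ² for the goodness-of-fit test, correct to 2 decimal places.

Expected counts E_i = n·p_i: 90×0.58 = 52.2, 90×0.24 = 21.6, 90×0.18 = 16.2.
0: (47 − 52.2)²/52.2 = 27.04/52.2 = 0.518
1: (30 − 21.6)²/21.6 = 70.56/21.6 = 3.267
≥2: (13 − 16.2)²/16.2 = 10.24/16.2 = 0.632
Sum = 4.42

4.42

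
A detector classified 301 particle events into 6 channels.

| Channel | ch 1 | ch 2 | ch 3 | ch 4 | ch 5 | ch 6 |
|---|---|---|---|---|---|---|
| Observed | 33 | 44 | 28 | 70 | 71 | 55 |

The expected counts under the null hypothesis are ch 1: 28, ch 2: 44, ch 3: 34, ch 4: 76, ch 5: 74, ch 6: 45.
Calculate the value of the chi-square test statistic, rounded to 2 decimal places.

χ² = (33−28)²/28 + (44−44)²/44 + (28−34)²/34 + (70−76)²/76 + (71−74)²/74 + (55−45)²/45
   = 0.893 + 0.000 + 1.059 + 0.474 + 0.122 + 2.222
Sum = 4.77

4.77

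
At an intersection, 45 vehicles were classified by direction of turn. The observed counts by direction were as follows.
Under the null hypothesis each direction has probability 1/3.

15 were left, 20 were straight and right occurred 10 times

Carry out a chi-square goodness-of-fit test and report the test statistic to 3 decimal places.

3.333

Under H₀ each category has probability 1/3, so each expected count is 45/3 = 15.
left: (15 − 15)²/15 = 0/15 = 0.0000
straight: (20 − 15)²/15 = 25/15 = 1.6667
right: (10 − 15)²/15 = 25/15 = 1.6667
Sum = 3.333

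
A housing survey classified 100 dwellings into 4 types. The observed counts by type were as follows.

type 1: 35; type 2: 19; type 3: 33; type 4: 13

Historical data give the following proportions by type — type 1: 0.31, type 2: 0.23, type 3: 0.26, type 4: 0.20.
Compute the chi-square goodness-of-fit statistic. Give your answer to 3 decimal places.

5.546

Expected counts E_i = n·p_i: 100×0.31 = 31, 100×0.23 = 23, 100×0.26 = 26, 100×0.20 = 20.
χ² = (35−31)²/31 + (19−23)²/23 + (33−26)²/26 + (13−20)²/20
   = 0.5161 + 0.6957 + 1.8846 + 2.4500
Sum = 5.546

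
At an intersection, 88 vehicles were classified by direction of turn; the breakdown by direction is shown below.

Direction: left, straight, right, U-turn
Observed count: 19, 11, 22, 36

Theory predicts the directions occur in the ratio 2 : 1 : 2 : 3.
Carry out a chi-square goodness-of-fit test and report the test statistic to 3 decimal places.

Ratio total = 8. Expected counts: 88×2/8 = 22, 88×1/8 = 11, 88×2/8 = 22, 88×3/8 = 33.
left: (19 − 22)²/22 = 9/22 = 0.4091
straight: (11 − 11)²/11 = 0/11 = 0.0000
right: (22 − 22)²/22 = 0/22 = 0.0000
U-turn: (36 − 33)²/33 = 9/33 = 0.2727
Sum = 0.682

0.682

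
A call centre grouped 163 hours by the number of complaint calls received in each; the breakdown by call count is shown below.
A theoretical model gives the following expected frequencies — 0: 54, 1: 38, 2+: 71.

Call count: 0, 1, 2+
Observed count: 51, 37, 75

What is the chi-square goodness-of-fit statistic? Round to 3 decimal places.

0.418

0: (51 − 54)²/54 = 9/54 = 0.1667
1: (37 − 38)²/38 = 1/38 = 0.0263
2+: (75 − 71)²/71 = 16/71 = 0.2254
Sum = 0.418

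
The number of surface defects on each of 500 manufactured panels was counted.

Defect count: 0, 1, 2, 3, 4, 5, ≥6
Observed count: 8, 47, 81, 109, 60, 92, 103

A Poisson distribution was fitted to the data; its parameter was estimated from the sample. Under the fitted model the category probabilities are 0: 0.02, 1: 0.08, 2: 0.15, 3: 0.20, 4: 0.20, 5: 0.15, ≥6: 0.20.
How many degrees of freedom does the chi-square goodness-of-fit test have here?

5

There are k = 7 categories and 1 parameter estimated from the data, so df = 7 − 1 − 1 = 5.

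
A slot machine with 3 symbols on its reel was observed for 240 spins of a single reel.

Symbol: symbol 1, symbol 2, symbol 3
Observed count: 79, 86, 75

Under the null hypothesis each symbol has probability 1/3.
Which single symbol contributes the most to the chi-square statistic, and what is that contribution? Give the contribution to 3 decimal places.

Under H₀ each category has probability 1/3, so each expected count is 240/3 = 80.
cat           O        E   (O−E)²/E
symbol 1     79       80     0.0125
symbol 2     86       80     0.4500
symbol 3     75       80     0.3125
The largest term is for symbol 2: 0.450.

symbol 2, 0.450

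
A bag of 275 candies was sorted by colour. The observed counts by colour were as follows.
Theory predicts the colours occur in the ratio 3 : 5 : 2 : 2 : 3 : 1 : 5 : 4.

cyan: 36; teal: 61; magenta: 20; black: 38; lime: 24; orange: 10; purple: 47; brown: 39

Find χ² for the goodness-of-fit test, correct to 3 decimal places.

Ratio total = 25. Expected counts: 275×3/25 = 33, 275×5/25 = 55, 275×2/25 = 22, 275×2/25 = 22, 275×3/25 = 33, 275×1/25 = 11, 275×5/25 = 55, 275×4/25 = 44.
cat          O        E   (O−E)²/E
cyan        36       33     0.2727
teal        61       55     0.6545
magenta     20       22     0.1818
black       38       22    11.6364
lime        24       33     2.4545
orange      10       11     0.0909
purple      47       55     1.1636
brown       39       44     0.5682
Sum = 17.023

17.023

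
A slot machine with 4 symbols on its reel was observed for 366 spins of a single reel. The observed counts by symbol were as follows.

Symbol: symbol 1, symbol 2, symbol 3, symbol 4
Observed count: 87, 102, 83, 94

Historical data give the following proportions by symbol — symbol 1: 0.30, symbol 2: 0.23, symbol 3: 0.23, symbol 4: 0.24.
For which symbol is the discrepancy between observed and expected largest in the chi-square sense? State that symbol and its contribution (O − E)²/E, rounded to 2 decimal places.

Expected counts E_i = n·p_i: 366×0.30 = 109.8, 366×0.23 = 84.18, 366×0.23 = 84.18, 366×0.24 = 87.84.
symbol 1: (87 − 109.8)²/109.8 = 519.84/109.8 = 4.734
symbol 2: (102 − 84.18)²/84.18 = 317.5524/84.18 = 3.772
symbol 3: (83 − 84.18)²/84.18 = 1.3924/84.18 = 0.017
symbol 4: (94 − 87.84)²/87.84 = 37.9456/87.84 = 0.432
The largest term is for symbol 1: 4.73.

symbol 1, 4.73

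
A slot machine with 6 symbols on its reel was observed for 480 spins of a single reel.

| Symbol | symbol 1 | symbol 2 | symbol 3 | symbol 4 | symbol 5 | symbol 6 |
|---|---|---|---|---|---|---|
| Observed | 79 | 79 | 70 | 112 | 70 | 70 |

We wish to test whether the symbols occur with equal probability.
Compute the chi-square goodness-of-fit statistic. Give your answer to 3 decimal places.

16.575

Expected count for each of the 6 categories: 480/6 = 80.
χ² = (79−80)²/80 + (79−80)²/80 + (70−80)²/80 + (112−80)²/80 + (70−80)²/80 + (70−80)²/80
   = 0.0125 + 0.0125 + 1.2500 + 12.8000 + 1.2500 + 1.2500
Sum = 16.575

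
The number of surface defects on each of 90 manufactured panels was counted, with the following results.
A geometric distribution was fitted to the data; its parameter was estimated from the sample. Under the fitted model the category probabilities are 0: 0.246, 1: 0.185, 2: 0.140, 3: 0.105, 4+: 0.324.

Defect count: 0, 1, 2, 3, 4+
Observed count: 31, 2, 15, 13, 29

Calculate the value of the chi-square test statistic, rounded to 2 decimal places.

Expected counts E_i = n·p_i: 90×0.246 = 22.14, 90×0.185 = 16.65, 90×0.140 = 12.6, 90×0.105 = 9.45, 90×0.324 = 29.16.
cat         O        E   (O−E)²/E
0          31    22.14      3.546
1           2    16.65     12.890
2          15     12.6      0.457
3          13     9.45      1.334
4+         29    29.16      0.001
Sum = 18.23

18.23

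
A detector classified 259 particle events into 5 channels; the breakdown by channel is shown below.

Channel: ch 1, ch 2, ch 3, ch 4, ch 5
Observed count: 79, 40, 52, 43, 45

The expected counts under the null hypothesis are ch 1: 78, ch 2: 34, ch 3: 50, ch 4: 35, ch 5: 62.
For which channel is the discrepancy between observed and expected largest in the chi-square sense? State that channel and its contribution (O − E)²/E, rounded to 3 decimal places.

χ² = (79−78)²/78 + (40−34)²/34 + (52−50)²/50 + (43−35)²/35 + (45−62)²/62
   = 0.0128 + 1.0588 + 0.0800 + 1.8286 + 4.6613
The largest term is for ch 5: 4.661.

ch 5, 4.661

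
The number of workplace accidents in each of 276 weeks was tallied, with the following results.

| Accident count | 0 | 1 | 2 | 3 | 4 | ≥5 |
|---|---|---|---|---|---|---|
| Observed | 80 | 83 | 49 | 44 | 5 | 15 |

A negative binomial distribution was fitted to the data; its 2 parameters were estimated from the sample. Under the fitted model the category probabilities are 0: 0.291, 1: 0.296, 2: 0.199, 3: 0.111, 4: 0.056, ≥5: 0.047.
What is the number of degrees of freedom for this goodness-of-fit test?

3

There are k = 6 categories and 2 parameters estimated from the data, so df = 6 − 1 − 2 = 3.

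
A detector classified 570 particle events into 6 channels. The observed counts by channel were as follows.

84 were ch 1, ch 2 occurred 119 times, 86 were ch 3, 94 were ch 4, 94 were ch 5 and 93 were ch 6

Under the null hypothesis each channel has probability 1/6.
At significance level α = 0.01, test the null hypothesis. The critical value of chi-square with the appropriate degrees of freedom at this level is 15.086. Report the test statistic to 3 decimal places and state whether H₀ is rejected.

Expected count for each of the 6 categories: 570/6 = 95.
cat         O        E   (O−E)²/E
ch 1       84       95     1.2737
ch 2      119       95     6.0632
ch 3       86       95     0.8526
ch 4       94       95     0.0105
ch 5       94       95     0.0105
ch 6       93       95     0.0421
Sum = 8.253
df = 5. Since 8.253 < 15.086, we do not reject H₀.

8.253; do not reject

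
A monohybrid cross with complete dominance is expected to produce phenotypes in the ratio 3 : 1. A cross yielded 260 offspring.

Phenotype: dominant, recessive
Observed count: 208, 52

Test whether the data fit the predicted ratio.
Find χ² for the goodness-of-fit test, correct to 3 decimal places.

3.467

Ratio total = 4. Expected counts: 260×3/4 = 195, 260×1/4 = 65.
cat            O        E   (O−E)²/E
dominant     208      195     0.8667
recessive     52       65     2.6000
Sum = 3.467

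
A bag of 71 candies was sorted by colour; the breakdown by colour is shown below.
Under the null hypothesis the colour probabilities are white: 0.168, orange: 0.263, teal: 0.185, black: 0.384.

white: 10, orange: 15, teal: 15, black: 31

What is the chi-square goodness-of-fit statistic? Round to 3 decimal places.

Expected counts E_i = n·p_i: 71×0.168 = 11.928, 71×0.263 = 18.673, 71×0.185 = 13.135, 71×0.384 = 27.264.
white: (10 − 11.928)²/11.928 = 3.717184/11.928 = 0.3116
orange: (15 − 18.673)²/18.673 = 13.490929/18.673 = 0.7225
teal: (15 − 13.135)²/13.135 = 3.478225/13.135 = 0.2648
black: (31 − 27.264)²/27.264 = 13.957696/27.264 = 0.5119
Sum = 1.811

1.811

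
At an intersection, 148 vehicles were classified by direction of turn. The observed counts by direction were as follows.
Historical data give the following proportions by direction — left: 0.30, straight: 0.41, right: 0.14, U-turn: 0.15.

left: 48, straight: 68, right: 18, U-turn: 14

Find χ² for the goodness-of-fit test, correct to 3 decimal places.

Expected counts E_i = n·p_i: 148×0.30 = 44.4, 148×0.41 = 60.68, 148×0.14 = 20.72, 148×0.15 = 22.2.
cat           O        E   (O−E)²/E
left         48     44.4     0.2919
straight     68    60.68     0.8830
right        18    20.72     0.3571
U-turn       14     22.2     3.0288
Sum = 4.561

4.561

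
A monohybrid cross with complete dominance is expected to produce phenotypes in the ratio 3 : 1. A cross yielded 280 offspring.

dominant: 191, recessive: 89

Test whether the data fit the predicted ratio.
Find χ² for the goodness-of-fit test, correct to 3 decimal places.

6.876

Ratio total = 4. Expected counts: 280×3/4 = 210, 280×1/4 = 70.
dominant: (191 − 210)²/210 = 361/210 = 1.7190
recessive: (89 − 70)²/70 = 361/70 = 5.1571
Sum = 6.876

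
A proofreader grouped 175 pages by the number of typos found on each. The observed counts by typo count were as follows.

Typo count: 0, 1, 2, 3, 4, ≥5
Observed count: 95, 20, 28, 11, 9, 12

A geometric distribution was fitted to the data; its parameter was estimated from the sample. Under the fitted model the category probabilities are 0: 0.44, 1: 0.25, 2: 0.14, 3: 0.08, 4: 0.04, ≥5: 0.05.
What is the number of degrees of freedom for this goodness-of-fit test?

There are k = 6 categories and 1 parameter estimated from the data, so df = 6 − 1 − 1 = 4.

4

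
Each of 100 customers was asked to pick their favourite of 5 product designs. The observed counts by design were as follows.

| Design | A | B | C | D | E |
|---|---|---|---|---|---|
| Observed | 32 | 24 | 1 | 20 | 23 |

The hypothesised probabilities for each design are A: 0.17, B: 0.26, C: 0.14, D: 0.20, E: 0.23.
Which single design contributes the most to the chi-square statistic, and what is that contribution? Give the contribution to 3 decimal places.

A, 13.235

Expected counts E_i = n·p_i: 100×0.17 = 17, 100×0.26 = 26, 100×0.14 = 14, 100×0.20 = 20, 100×0.23 = 23.
A: (32 − 17)²/17 = 225/17 = 13.2353
B: (24 − 26)²/26 = 4/26 = 0.1538
C: (1 − 14)²/14 = 169/14 = 12.0714
D: (20 − 20)²/20 = 0/20 = 0.0000
E: (23 − 23)²/23 = 0/23 = 0.0000
The largest term is for A: 13.235.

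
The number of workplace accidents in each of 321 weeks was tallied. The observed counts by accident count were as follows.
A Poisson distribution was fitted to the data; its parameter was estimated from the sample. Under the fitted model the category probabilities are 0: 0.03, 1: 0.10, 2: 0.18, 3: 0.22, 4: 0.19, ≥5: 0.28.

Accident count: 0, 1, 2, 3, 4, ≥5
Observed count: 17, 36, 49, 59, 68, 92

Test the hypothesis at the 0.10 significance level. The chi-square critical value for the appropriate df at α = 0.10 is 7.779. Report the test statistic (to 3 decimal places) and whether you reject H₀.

10.216; reject

Expected counts E_i = n·p_i: 321×0.03 = 9.63, 321×0.10 = 32.1, 321×0.18 = 57.78, 321×0.22 = 70.62, 321×0.19 = 60.99, 321×0.28 = 89.88.
cat         O        E   (O−E)²/E
0          17     9.63     5.6404
1          36     32.1     0.4738
2          49    57.78     1.3342
3          59    70.62     1.9120
4          68    60.99     0.8057
≥5         92    89.88     0.0500
Sum = 10.216
df = 4. Since 10.216 > 7.779, we reject H₀.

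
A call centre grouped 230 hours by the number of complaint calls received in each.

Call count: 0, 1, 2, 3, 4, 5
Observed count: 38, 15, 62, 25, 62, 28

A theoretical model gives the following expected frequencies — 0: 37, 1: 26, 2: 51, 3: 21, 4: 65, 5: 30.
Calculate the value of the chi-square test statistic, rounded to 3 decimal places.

0: (38 − 37)²/37 = 1/37 = 0.0270
1: (15 − 26)²/26 = 121/26 = 4.6538
2: (62 − 51)²/51 = 121/51 = 2.3725
3: (25 − 21)²/21 = 16/21 = 0.7619
4: (62 − 65)²/65 = 9/65 = 0.1385
5: (28 − 30)²/30 = 4/30 = 0.1333
Sum = 8.087

8.087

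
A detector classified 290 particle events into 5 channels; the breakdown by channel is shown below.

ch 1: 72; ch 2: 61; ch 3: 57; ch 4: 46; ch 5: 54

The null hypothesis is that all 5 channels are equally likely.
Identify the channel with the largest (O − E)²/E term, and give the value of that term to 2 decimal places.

Expected count for each of the 5 categories: 290/5 = 58.
χ² = (72−58)²/58 + (61−58)²/58 + (57−58)²/58 + (46−58)²/58 + (54−58)²/58
   = 3.379 + 0.155 + 0.017 + 2.483 + 0.276
The largest term is for ch 1: 3.38.

ch 1, 3.38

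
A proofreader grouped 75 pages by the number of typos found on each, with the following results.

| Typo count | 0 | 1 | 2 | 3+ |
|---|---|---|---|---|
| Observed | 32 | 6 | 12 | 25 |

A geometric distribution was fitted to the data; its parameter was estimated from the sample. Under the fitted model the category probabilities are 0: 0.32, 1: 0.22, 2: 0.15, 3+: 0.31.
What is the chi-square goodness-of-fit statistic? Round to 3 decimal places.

9.530

Expected counts E_i = n·p_i: 75×0.32 = 24, 75×0.22 = 16.5, 75×0.15 = 11.25, 75×0.31 = 23.25.
0: (32 − 24)²/24 = 64/24 = 2.6667
1: (6 − 16.5)²/16.5 = 110.25/16.5 = 6.6818
2: (12 − 11.25)²/11.25 = 0.5625/11.25 = 0.0500
3+: (25 − 23.25)²/23.25 = 3.0625/23.25 = 0.1317
Sum = 9.530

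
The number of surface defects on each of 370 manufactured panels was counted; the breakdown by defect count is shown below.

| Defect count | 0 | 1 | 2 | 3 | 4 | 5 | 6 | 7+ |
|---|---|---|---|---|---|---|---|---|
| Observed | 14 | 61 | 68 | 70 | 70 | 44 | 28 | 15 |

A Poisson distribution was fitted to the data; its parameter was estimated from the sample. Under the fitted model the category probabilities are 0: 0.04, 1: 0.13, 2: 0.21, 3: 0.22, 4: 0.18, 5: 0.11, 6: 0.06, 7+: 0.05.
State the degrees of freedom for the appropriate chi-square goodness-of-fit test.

6

There are k = 8 categories and 1 parameter estimated from the data, so df = 8 − 1 − 1 = 6.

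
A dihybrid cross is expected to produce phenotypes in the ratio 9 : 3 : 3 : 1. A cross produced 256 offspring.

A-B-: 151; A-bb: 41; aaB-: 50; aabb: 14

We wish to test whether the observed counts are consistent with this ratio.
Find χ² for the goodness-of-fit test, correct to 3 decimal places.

1.694

Ratio total = 16. Expected counts: 256×9/16 = 144, 256×3/16 = 48, 256×3/16 = 48, 256×1/16 = 16.
cat         O        E   (O−E)²/E
A-B-      151      144     0.3403
A-bb       41       48     1.0208
aaB-       50       48     0.0833
aabb       14       16     0.2500
Sum = 1.694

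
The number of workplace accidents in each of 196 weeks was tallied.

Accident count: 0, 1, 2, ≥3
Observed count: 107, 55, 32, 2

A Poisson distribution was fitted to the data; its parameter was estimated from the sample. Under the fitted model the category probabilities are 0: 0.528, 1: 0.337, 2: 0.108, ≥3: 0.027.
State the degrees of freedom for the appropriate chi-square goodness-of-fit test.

2

There are k = 4 categories and 1 parameter estimated from the data, so df = 4 − 1 − 1 = 2.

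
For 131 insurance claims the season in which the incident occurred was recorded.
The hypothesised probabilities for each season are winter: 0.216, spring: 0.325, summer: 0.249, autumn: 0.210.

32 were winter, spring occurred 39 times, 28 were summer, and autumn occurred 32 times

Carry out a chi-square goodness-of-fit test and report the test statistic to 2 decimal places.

Expected counts E_i = n·p_i: 131×0.216 = 28.296, 131×0.325 = 42.575, 131×0.249 = 32.619, 131×0.210 = 27.51.
χ² = (32−28.296)²/28.296 + (39−42.575)²/42.575 + (28−32.619)²/32.619 + (32−27.51)²/27.51
   = 0.485 + 0.300 + 0.654 + 0.733
Sum = 2.17

2.17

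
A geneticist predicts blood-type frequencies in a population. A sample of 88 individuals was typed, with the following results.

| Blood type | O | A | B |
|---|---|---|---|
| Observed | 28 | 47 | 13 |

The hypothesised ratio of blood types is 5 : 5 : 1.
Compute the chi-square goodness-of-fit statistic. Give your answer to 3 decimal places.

Ratio total = 11. Expected counts: 88×5/11 = 40, 88×5/11 = 40, 88×1/11 = 8.
χ² = (28−40)²/40 + (47−40)²/40 + (13−8)²/8
   = 3.6000 + 1.2250 + 3.1250
Sum = 7.950

7.950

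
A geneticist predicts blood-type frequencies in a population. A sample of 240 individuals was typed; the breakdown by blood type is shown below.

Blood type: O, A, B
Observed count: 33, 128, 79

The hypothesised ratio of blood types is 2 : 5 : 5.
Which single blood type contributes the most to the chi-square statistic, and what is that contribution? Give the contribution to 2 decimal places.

Ratio total = 12. Expected counts: 240×2/12 = 40, 240×5/12 = 100, 240×5/12 = 100.
χ² = (33−40)²/40 + (128−100)²/100 + (79−100)²/100
   = 1.225 + 7.840 + 4.410
The largest term is for A: 7.84.

A, 7.84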